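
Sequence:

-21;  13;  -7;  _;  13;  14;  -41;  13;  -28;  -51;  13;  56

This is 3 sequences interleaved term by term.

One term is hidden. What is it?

Taking every 3rd term gives 3 separate tracks.
Subsequence A: -21, ?, -41, -51 (linear: a_n = -11 − 10·n).
Subsequence B: 13, 13, 13, 13 (always 13).
Subsequence C: -7, 14, -28, 56 (a geometric progression (common ratio -2)).
Filling subsequence A at index 2 by its rule yields -31.

-31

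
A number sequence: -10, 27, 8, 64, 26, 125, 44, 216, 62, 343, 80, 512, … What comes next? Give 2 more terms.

98, 729

Odd-indexed and even-indexed terms follow separate rules.
Track A: -10, 8, 26, 44, 62, 80 — linear: a_n = -28 + 18·n.
Track B: 27, 64, 125, 216, 343, 512 — consecutive cubes n³ from n = 3.
Term 13 comes from track A (its 7th entry): 98.
Position 14 falls in track B as its term 7, giving 729.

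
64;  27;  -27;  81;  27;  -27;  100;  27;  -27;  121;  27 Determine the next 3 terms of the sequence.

Positions follow the repeating pattern ABB; grouping by letter gives 2 tracks.
Subsequence A: 64, 81, 100, 121 (the squares 8², 9², 10², …).
Subsequence B: 27, -27, 27, -27, 27, -27, 27 (the oscillation 27·(−1)^(n+1)).
The 12th slot belongs to subsequence B; its 8th term is -27.
The 13th slot belongs to subsequence A; its 5th term is 144.
Position 14 falls in subsequence B as its term 9, giving 27.

-27, 144, 27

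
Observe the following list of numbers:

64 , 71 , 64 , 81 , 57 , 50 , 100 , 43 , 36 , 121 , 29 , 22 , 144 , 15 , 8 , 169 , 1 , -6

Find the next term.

196

Positions follow the repeating pattern ABB; grouping by letter gives 2 tracks.
Track A: 64, 81, 100, 121, 144, 169 — perfect squares starting at 8².
Track B: 71, 64, 57, 50, 43, 36, 29, 22, 15, 8, 1, -6 — arithmetic with common difference −7.
Position 19 → track A, term 7 = 196.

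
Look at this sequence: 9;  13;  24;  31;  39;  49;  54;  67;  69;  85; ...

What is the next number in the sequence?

The terms cycle through 2 interleaved subsequences.
Stream A: 9, 24, 39, 54, 69. Linear: a_n = -6 + 15·n.
Stream B: 13, 31, 49, 67, 85. Arithmetic with common difference +18.
Term 11 comes from stream A (its 6th entry): 84.

84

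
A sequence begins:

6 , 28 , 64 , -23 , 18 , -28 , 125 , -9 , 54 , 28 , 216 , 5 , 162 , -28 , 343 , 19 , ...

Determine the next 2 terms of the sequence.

Taking every 4th term gives 4 separate tracks.
Track A: 6, 18, 54, 162. Multiplying by 3 each time.
Track B: 28, -28, 28, -28. Oscillating between 28 and -28.
Track C: 64, 125, 216, 343. Consecutive cubes n³ from n = 4.
Track D: -23, -9, 5, 19. Adding 14 each time.
Term 17 comes from track A (its 5th entry): 486.
Term 18 comes from track B (its 5th entry): 28.

486, 28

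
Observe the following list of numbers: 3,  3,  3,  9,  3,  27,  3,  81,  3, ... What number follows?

243

Positions 1, 3, 5, … form one subsequence and positions 2, 4, 6, … form another.
Stream A is 3, 3, 3, 3, 3, which is always 3.
Stream B is 3, 9, 27, 81, which is powers of 3.
Position 10 → stream B, term 5 = 243.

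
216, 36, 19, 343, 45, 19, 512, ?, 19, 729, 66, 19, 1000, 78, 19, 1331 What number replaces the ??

Read the sequence 3 terms at a time; column i is its own pattern.
Track A: 216, 343, 512, 729, 1000, 1331. Perfect cubes starting at 6³.
Track B: 36, 45, ?, 66, 78. The triangular numbers T_8, T_9, ….
Track C: 19, 19, 19, 19, 19. Constant 19.
So the missing entry in track B is 55.

55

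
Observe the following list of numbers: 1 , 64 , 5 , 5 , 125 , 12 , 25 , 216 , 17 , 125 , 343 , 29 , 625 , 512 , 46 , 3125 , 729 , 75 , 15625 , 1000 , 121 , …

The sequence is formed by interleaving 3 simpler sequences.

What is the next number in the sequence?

Taking every 3rd term gives 3 separate tracks.
Subsequence A: 1, 5, 25, 125, 625, 3125, 15625. Powers 5^0, 5^1, 5^2, ….
Subsequence B: 64, 125, 216, 343, 512, 729, 1000. Perfect cubes starting at 4³.
Subsequence C: 5, 12, 17, 29, 46, 75, 121. Fibonacci-style (each term is the sum of the two before it).
Term 22 comes from subsequence A (its 8th entry): 78125.

78125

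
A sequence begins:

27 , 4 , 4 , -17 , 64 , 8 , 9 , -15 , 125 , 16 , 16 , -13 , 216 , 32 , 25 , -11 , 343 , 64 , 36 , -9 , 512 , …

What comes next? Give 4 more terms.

128, 49, -7, 729

The terms cycle through 4 interleaved subsequences.
Track A: 27, 64, 125, 216, 343, 512 — the cubes 3³, 4³, 5³, ….
Track B: 4, 8, 16, 32, 64 — powers 2^2, 2^3, 2^4, ….
Track C: 4, 9, 16, 25, 36 — perfect squares starting at 2².
Track D: -17, -15, -13, -11, -9 — adding 2 each time.
Position 22 → track B, term 6 = 128.
The 23rd slot belongs to track C; its 6th term is 49.
Term 24 comes from track D (its 6th entry): -7.
Position 25 → track A, term 7 = 729.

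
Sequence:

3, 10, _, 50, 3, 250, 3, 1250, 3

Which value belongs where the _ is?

Taking every 2nd term gives 2 separate tracks.
Stream A = 3, ?, 3, 3, 3: constant 3.
Stream B = 10, 50, 250, 1250: geometric, ×5 each step.
Stream A's pattern makes the blank 3.

3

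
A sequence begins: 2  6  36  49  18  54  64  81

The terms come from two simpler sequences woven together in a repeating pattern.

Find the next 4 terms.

162, 486, 100, 121

Positions follow the repeating pattern AABB; grouping by letter gives 2 tracks.
Stream A: 2, 6, 18, 54 (geometric with ratio 3).
Stream B: 36, 49, 64, 81 (the squares 6², 7², 8², …).
The 9th slot belongs to stream A; its 5th term is 162.
Term 10 comes from stream A (its 6th entry): 486.
Position 11 → stream B, term 5 = 100.
Term 12 comes from stream B (its 6th entry): 121.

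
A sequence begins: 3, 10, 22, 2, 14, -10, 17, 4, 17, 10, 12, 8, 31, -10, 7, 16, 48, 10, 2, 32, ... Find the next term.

79

Read the sequence 4 terms at a time; column i is its own pattern.
Stream A is 3, 14, 17, 31, 48, which is each term equals the sum of the previous two.
Stream B is 10, -10, 10, -10, 10, which is the oscillation 10·(−1)^(n+1).
Stream C is 22, 17, 12, 7, 2, which is arithmetic with common difference −5.
Stream D is 2, 4, 8, 16, 32, which is successive powers of 2.
Term 21 comes from stream A (its 6th entry): 79.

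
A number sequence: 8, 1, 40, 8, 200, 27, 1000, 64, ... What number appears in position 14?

343

Taking every 2nd term gives 2 separate tracks.
Track A: 8, 40, 200, 1000. A geometric progression (common ratio 5).
Track B: 1, 8, 27, 64. The cubes 1³, 2³, 3³, ….
Position 14 → track B, term 7 = 343.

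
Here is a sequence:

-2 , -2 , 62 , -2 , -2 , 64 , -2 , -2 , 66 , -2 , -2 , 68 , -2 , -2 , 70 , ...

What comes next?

Positions follow the repeating pattern AAB; grouping by letter gives 2 tracks.
Subsequence A is -2, -2, -2, -2, -2, -2, -2, -2, -2, -2, which is constant -2.
Subsequence B is 62, 64, 66, 68, 70, which is arithmetic with common difference +2.
Term 16 comes from subsequence A (its 11th entry): -2.

-2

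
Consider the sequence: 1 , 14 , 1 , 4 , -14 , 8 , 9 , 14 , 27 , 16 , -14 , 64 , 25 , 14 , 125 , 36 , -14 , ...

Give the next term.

Split by position mod 3: positions 1, 4, 7, … form one track, and each other residue class forms its own.
Track A: 1, 4, 9, 16, 25, 36 (perfect squares starting at 1²).
Track B: 14, -14, 14, -14, 14, -14 (oscillating between 14 and -14).
Track C: 1, 8, 27, 64, 125 (the cubes 1³, 2³, 3³, …).
The 18th slot belongs to track C; its 6th term is 216.

216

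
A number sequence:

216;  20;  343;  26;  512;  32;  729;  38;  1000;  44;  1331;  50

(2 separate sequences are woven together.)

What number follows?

The terms cycle through 2 interleaved subsequences.
Subsequence A: 216, 343, 512, 729, 1000, 1331 (the cubes 6³, 7³, 8³, …).
Subsequence B: 20, 26, 32, 38, 44, 50 (arithmetic, step +6).
Position 13 → subsequence A, term 7 = 1728.

1728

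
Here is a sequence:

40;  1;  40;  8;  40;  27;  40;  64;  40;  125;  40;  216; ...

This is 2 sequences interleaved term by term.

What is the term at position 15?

Positions 1, 3, 5, … form one subsequence and positions 2, 4, 6, … form another.
Track A: 40, 40, 40, 40, 40, 40 (the constant sequence 40).
Track B: 1, 8, 27, 64, 125, 216 (perfect cubes starting at 1³).
The 15th slot belongs to track A; its 8th term is 40.

40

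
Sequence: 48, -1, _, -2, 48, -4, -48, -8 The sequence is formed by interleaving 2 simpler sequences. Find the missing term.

-48

The terms cycle through 2 interleaved subsequences.
Stream A is 48, ?, 48, -48, which is the oscillation 48·(−1)^(n+1).
Stream B is -1, -2, -4, -8, which is geometric with ratio 2.
Filling stream A at index 2 by its rule yields -48.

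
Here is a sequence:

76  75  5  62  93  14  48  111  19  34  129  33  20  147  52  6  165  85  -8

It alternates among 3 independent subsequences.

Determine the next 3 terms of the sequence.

Read the sequence 3 terms at a time; column i is its own pattern.
Stream A: 76, 62, 48, 34, 20, 6, -8 — arithmetic, step −14.
Stream B: 75, 93, 111, 129, 147, 165 — adding 18 each time.
Stream C: 5, 14, 19, 33, 52, 85 — each term equals the sum of the previous two.
Position 20 falls in stream B as its term 7, giving 183.
The 21st slot belongs to stream C; its 7th term is 137.
The 22nd slot belongs to stream A; its 8th term is -22.

183, 137, -22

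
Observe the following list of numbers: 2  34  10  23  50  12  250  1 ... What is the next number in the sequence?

Split by position mod 2 into 2 tracks.
Stream A: 2, 10, 50, 250 (a geometric progression (common ratio 5)).
Stream B: 34, 23, 12, 1 (linear: a_n = 45 − 11·n).
Position 9 → stream A, term 5 = 1250.

1250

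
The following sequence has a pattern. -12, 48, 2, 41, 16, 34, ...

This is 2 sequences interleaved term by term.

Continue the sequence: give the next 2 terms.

30, 27

Positions 1, 3, 5, … form one subsequence and positions 2, 4, 6, … form another.
Stream A: -12, 2, 16 — arithmetic with common difference +14.
Stream B: 48, 41, 34 — linear: a_n = 55 − 7·n.
Position 7 → stream A, term 4 = 30.
Position 8 → stream B, term 4 = 27.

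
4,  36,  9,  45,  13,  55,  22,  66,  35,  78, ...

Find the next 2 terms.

57, 91

The terms cycle through 2 interleaved subsequences.
Subsequence A: 4, 9, 13, 22, 35 (a Fibonacci-like recurrence a_n = a_{n-1} + a_{n-2}).
Subsequence B: 36, 45, 55, 66, 78 (the triangular numbers T_8, T_9, …).
The 11th slot belongs to subsequence A; its 6th term is 57.
Position 12 → subsequence B, term 6 = 91.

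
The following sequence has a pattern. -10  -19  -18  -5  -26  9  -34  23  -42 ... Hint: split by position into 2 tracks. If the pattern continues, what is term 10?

Split by position mod 2 into 2 tracks.
Track A is -10, -18, -26, -34, -42, which is arithmetic with common difference −8.
Track B is -19, -5, 9, 23, which is arithmetic with common difference +14.
Position 10 → track B, term 5 = 37.

37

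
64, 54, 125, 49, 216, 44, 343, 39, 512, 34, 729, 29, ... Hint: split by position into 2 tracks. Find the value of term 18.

The terms cycle through 2 interleaved subsequences.
Track A: 64, 125, 216, 343, 512, 729 (consecutive cubes n³ from n = 4).
Track B: 54, 49, 44, 39, 34, 29 (arithmetic with common difference −5).
Position 18 falls in track B as its term 9, giving 14.

14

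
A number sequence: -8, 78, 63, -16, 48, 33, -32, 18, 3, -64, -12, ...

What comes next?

-27

The slot pattern repeats as ABB (period 3), so there are 2 interleaved tracks.
Track A: -8, -16, -32, -64 (geometric, ×2 each step).
Track B: 78, 63, 48, 33, 18, 3, -12 (subtracting 15 each time).
Position 12 → track B, term 8 = -27.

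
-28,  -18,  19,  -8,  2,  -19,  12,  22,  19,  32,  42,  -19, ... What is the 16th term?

Positions follow the repeating pattern AAB; grouping by letter gives 2 tracks.
Track A = -28, -18, -8, 2, 12, 22, 32, 42: arithmetic, step +10.
Track B = 19, -19, 19, -19: alternating ±19.
Position 16 falls in track A as its term 11, giving 72.

72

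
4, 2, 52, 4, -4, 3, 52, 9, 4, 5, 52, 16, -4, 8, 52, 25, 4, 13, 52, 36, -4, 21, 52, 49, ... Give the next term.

Read the sequence 4 terms at a time; column i is its own pattern.
Track A: 4, -4, 4, -4, 4, -4 — alternating ±4.
Track B: 2, 3, 5, 8, 13, 21 — each term equals the sum of the previous two.
Track C: 52, 52, 52, 52, 52, 52 — always 52.
Track D: 4, 9, 16, 25, 36, 49 — consecutive squares n² from n = 2.
The 25th slot belongs to track A; its 7th term is 4.

4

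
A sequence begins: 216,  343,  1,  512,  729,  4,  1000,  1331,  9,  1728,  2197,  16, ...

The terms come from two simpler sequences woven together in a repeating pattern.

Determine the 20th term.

6859

Reading positions in blocks of 3 reveals the pattern AAB — 2 tracks woven together.
Track A = 216, 343, 512, 729, 1000, 1331, 1728, 2197: perfect cubes starting at 6³.
Track B = 1, 4, 9, 16: the squares 1², 2², 3², ….
Position 20 → track A, term 14 = 6859.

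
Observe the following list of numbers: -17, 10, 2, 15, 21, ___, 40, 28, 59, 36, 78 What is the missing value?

Taking every 2nd term gives 2 separate tracks.
Track A: -17, 2, 21, 40, 59, 78 — linear: a_n = -36 + 19·n.
Track B: 10, 15, ?, 28, 36 — the triangular numbers T_4, T_5, ….
The gap is track B's term 3; the rule gives 21.

21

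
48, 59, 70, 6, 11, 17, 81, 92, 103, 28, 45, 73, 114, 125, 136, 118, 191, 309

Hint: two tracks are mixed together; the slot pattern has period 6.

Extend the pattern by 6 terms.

The slot pattern repeats as AAABBB (period 6), so there are 2 interleaved tracks.
Stream A = 48, 59, 70, 81, 92, 103, 114, 125, 136: arithmetic with common difference +11.
Stream B = 6, 11, 17, 28, 45, 73, 118, 191, 309: a Fibonacci-like recurrence a_n = a_{n-1} + a_{n-2}.
Term 19 comes from stream A (its 10th entry): 147.
Term 20 comes from stream A (its 11th entry): 158.
Position 21 falls in stream A as its term 12, giving 169.
Position 22 falls in stream B as its term 10, giving 500.
Position 23 → stream B, term 11 = 809.
The 24th slot belongs to stream B; its 12th term is 1309.

147, 158, 169, 500, 809, 1309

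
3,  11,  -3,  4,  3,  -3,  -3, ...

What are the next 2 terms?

Taking every 2nd term gives 2 separate tracks.
Track A is 3, -3, 3, -3, which is the oscillation 3·(−1)^(n+1).
Track B is 11, 4, -3, which is arithmetic, step −7.
The 8th slot belongs to track B; its 4th term is -10.
The 9th slot belongs to track A; its 5th term is 3.

-10, 3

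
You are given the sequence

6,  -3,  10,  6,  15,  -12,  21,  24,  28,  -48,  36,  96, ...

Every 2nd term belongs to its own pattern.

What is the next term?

Split by position mod 2 into 2 tracks.
Stream A: 6, 10, 15, 21, 28, 36 — the triangular numbers T_3, T_4, ….
Stream B: -3, 6, -12, 24, -48, 96 — geometric, ×-2 each step.
The 13th slot belongs to stream A; its 7th term is 45.

45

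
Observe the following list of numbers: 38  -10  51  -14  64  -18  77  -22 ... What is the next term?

Split by position mod 2 into 2 tracks.
Track A: 38, 51, 64, 77 — adding 13 each time.
Track B: -10, -14, -18, -22 — subtracting 4 each time.
Term 9 comes from track A (its 5th entry): 90.

90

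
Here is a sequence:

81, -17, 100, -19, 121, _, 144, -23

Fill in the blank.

-21

Positions 1, 3, 5, … form one subsequence and positions 2, 4, 6, … form another.
Track A: 81, 100, 121, 144. The squares 9², 10², 11², ….
Track B: -17, -19, ?, -23. Arithmetic, step −2.
Track B's pattern makes the blank -21.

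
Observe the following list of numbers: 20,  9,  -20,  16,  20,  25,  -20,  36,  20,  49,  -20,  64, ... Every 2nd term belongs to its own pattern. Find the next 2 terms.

The terms cycle through 2 interleaved subsequences.
Stream A is 20, -20, 20, -20, 20, -20, which is oscillating between 20 and -20.
Stream B is 9, 16, 25, 36, 49, 64, which is the squares 3², 4², 5², ….
Position 13 falls in stream A as its term 7, giving 20.
Position 14 → stream B, term 7 = 81.

20, 81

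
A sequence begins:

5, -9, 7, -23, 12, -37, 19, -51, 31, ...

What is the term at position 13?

The terms cycle through 2 interleaved subsequences.
Track A: 5, 7, 12, 19, 31 (Fibonacci-style (each term is the sum of the two before it)).
Track B: -9, -23, -37, -51 (linear: a_n = 5 − 14·n).
Term 13 comes from track A (its 7th entry): 81.

81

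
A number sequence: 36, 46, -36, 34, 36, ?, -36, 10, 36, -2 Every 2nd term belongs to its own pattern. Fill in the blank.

The terms cycle through 2 interleaved subsequences.
Subsequence A: 36, -36, 36, -36, 36. The oscillation 36·(−1)^(n+1).
Subsequence B: 46, 34, ?, 10, -2. Linear: a_n = 58 − 12·n.
The gap is subsequence B's term 3; the rule gives 22.

22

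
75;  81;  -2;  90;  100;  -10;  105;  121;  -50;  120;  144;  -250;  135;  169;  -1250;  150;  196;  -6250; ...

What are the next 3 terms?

165, 225, -31250

Read the sequence 3 terms at a time; column i is its own pattern.
Track A is 75, 90, 105, 120, 135, 150, which is arithmetic, step +15.
Track B is 81, 100, 121, 144, 169, 196, which is the squares 9², 10², 11², ….
Track C is -2, -10, -50, -250, -1250, -6250, which is a geometric progression (common ratio 5).
Position 19 falls in track A as its term 7, giving 165.
Position 20 → track B, term 7 = 225.
Position 21 falls in track C as its term 7, giving -31250.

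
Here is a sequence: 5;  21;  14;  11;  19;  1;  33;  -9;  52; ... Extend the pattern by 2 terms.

-19, 85

The terms cycle through 2 interleaved subsequences.
Stream A: 5, 14, 19, 33, 52. A Fibonacci-like recurrence a_n = a_{n-1} + a_{n-2}.
Stream B: 21, 11, 1, -9. Arithmetic with common difference −10.
Position 10 falls in stream B as its term 5, giving -19.
Term 11 comes from stream A (its 6th entry): 85.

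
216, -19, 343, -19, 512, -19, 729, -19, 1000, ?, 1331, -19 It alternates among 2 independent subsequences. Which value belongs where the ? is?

Taking every 2nd term gives 2 separate tracks.
Track A: 216, 343, 512, 729, 1000, 1331. The cubes 6³, 7³, 8³, ….
Track B: -19, -19, -19, -19, ?, -19. Constant -19.
Track B's pattern makes the blank -19.

-19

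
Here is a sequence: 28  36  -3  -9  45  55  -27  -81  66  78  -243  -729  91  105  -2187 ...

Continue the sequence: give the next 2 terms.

The slot pattern repeats as AABB (period 4), so there are 2 interleaved tracks.
Track A = 28, 36, 45, 55, 66, 78, 91, 105: the triangular numbers T_7, T_8, ….
Track B = -3, -9, -27, -81, -243, -729, -2187: geometric with ratio 3.
Position 16 → track B, term 8 = -6561.
The 17th slot belongs to track A; its 9th term is 120.

-6561, 120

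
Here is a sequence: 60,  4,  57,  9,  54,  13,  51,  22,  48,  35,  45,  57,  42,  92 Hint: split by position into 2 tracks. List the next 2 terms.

The terms cycle through 2 interleaved subsequences.
Stream A: 60, 57, 54, 51, 48, 45, 42. Arithmetic with common difference −3.
Stream B: 4, 9, 13, 22, 35, 57, 92. Each term equals the sum of the previous two.
Position 15 → stream A, term 8 = 39.
Term 16 comes from stream B (its 8th entry): 149.

39, 149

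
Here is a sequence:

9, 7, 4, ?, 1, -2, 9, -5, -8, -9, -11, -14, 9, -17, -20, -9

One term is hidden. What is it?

-9

The slot pattern repeats as ABB (period 3), so there are 2 interleaved tracks.
Track A: 9, ?, 9, -9, 9, -9 — alternating ±9.
Track B: 7, 4, 1, -2, -5, -8, -11, -14, -17, -20 — arithmetic with common difference −3.
Track A's pattern makes the blank -9.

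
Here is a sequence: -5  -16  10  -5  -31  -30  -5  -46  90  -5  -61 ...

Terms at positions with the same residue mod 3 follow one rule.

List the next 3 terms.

Split by position mod 3 into 3 tracks.
Track A: -5, -5, -5, -5 — constant -5.
Track B: -16, -31, -46, -61 — linear: a_n = -1 − 15·n.
Track C: 10, -30, 90 — a geometric progression (common ratio -3).
Term 12 comes from track C (its 4th entry): -270.
The 13th slot belongs to track A; its 5th term is -5.
Term 14 comes from track B (its 5th entry): -76.

-270, -5, -76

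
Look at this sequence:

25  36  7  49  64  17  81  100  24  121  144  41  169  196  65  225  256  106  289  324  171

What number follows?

The slot pattern repeats as AAB (period 3), so there are 2 interleaved tracks.
Subsequence A is 25, 36, 49, 64, 81, 100, 121, 144, 169, 196, 225, 256, 289, 324, which is the squares 5², 6², 7², ….
Subsequence B is 7, 17, 24, 41, 65, 106, 171, which is Fibonacci-style (each term is the sum of the two before it).
Term 22 comes from subsequence A (its 15th entry): 361.

361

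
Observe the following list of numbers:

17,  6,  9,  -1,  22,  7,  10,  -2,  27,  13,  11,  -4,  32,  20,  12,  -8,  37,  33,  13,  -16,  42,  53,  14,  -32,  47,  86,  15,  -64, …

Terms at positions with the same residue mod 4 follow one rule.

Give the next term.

Taking every 4th term gives 4 separate tracks.
Track A: 17, 22, 27, 32, 37, 42, 47 — arithmetic, step +5.
Track B: 6, 7, 13, 20, 33, 53, 86 — each term equals the sum of the previous two.
Track C: 9, 10, 11, 12, 13, 14, 15 — arithmetic, step +1.
Track D: -1, -2, -4, -8, -16, -32, -64 — multiplying by 2 each time.
The 29th slot belongs to track A; its 8th term is 52.

52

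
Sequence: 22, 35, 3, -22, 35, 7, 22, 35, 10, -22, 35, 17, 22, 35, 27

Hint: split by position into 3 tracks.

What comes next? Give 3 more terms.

-22, 35, 44

Split by position mod 3 into 3 tracks.
Track A: 22, -22, 22, -22, 22 (oscillating between 22 and -22).
Track B: 35, 35, 35, 35, 35 (the constant sequence 35).
Track C: 3, 7, 10, 17, 27 (a Fibonacci-like recurrence a_n = a_{n-1} + a_{n-2}).
Position 16 falls in track A as its term 6, giving -22.
Position 17 falls in track B as its term 6, giving 35.
Position 18 → track C, term 6 = 44.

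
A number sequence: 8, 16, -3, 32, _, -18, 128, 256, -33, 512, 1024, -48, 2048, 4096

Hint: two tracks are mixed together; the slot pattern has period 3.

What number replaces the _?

64

Positions follow the repeating pattern AAB; grouping by letter gives 2 tracks.
Subsequence A: 8, 16, 32, ?, 128, 256, 512, 1024, 2048, 4096 (powers of 2).
Subsequence B: -3, -18, -33, -48 (arithmetic with common difference −15).
Filling subsequence A at index 4 by its rule yields 64.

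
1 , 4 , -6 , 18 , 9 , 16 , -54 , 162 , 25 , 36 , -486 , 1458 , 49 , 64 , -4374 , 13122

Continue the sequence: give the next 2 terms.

The slot pattern repeats as AABB (period 4), so there are 2 interleaved tracks.
Stream A is 1, 4, 9, 16, 25, 36, 49, 64, which is perfect squares starting at 1².
Stream B is -6, 18, -54, 162, -486, 1458, -4374, 13122, which is multiplying by -3 each time.
Position 17 falls in stream A as its term 9, giving 81.
The 18th slot belongs to stream A; its 10th term is 100.

81, 100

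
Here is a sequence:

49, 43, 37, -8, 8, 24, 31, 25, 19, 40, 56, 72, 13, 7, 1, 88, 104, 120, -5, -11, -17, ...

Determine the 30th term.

216

Reading positions in blocks of 6 reveals the pattern AAABBB — 2 tracks woven together.
Subsequence A: 49, 43, 37, 31, 25, 19, 13, 7, 1, -5, -11, -17. Arithmetic, step −6.
Subsequence B: -8, 8, 24, 40, 56, 72, 88, 104, 120. Linear: a_n = -24 + 16·n.
Position 30 falls in subsequence B as its term 15, giving 216.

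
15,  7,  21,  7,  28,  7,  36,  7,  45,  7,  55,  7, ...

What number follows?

Split by position mod 2 into 2 tracks.
Stream A: 15, 21, 28, 36, 45, 55 — triangular numbers n(n+1)/2 for n = 5, 6, ….
Stream B: 7, 7, 7, 7, 7, 7 — the constant sequence 7.
Position 13 falls in stream A as its term 7, giving 66.

66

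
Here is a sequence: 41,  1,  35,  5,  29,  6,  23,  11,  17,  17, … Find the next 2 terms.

Split by position mod 2 into 2 tracks.
Subsequence A: 41, 35, 29, 23, 17. Arithmetic with common difference −6.
Subsequence B: 1, 5, 6, 11, 17. A Fibonacci-like recurrence a_n = a_{n-1} + a_{n-2}.
Position 11 falls in subsequence A as its term 6, giving 11.
Position 12 falls in subsequence B as its term 6, giving 28.

11, 28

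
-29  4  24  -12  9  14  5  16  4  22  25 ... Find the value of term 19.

73

The terms cycle through 3 interleaved subsequences.
Subsequence A: -29, -12, 5, 22 — arithmetic with common difference +17.
Subsequence B: 4, 9, 16, 25 — consecutive squares n² from n = 2.
Subsequence C: 24, 14, 4 — arithmetic with common difference −10.
Position 19 falls in subsequence A as its term 7, giving 73.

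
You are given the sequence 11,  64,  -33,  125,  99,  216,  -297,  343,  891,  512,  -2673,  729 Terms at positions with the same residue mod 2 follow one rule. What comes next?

Positions 1, 3, 5, … form one subsequence and positions 2, 4, 6, … form another.
Track A: 11, -33, 99, -297, 891, -2673 — a geometric progression (common ratio -3).
Track B: 64, 125, 216, 343, 512, 729 — consecutive cubes n³ from n = 4.
Term 13 comes from track A (its 7th entry): 8019.

8019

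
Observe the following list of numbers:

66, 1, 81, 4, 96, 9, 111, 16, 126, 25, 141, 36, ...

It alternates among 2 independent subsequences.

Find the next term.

156

Positions 1, 3, 5, … form one subsequence and positions 2, 4, 6, … form another.
Track A is 66, 81, 96, 111, 126, 141, which is arithmetic with common difference +15.
Track B is 1, 4, 9, 16, 25, 36, which is the squares 1², 2², 3², ….
Position 13 → track A, term 7 = 156.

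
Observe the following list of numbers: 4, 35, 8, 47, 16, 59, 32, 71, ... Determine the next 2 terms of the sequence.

64, 83

The terms cycle through 2 interleaved subsequences.
Track A: 4, 8, 16, 32. Powers of 2.
Track B: 35, 47, 59, 71. Adding 12 each time.
Position 9 → track A, term 5 = 64.
The 10th slot belongs to track B; its 5th term is 83.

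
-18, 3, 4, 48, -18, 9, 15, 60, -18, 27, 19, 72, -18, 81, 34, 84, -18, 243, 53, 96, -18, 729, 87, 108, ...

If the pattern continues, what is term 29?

Split by position mod 4 into 4 tracks.
Subsequence A: -18, -18, -18, -18, -18, -18 — always -18.
Subsequence B: 3, 9, 27, 81, 243, 729 — successive powers of 3.
Subsequence C: 4, 15, 19, 34, 53, 87 — Fibonacci-style (each term is the sum of the two before it).
Subsequence D: 48, 60, 72, 84, 96, 108 — linear: a_n = 36 + 12·n.
The 29th slot belongs to subsequence A; its 8th term is -18.

-18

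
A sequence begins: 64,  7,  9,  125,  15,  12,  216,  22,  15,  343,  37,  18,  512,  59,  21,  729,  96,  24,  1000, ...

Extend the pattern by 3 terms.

155, 27, 1331

Split by position mod 3: positions 1, 4, 7, … form one track, and each other residue class forms its own.
Track A: 64, 125, 216, 343, 512, 729, 1000. Perfect cubes starting at 4³.
Track B: 7, 15, 22, 37, 59, 96. A Fibonacci-like recurrence a_n = a_{n-1} + a_{n-2}.
Track C: 9, 12, 15, 18, 21, 24. Arithmetic, step +3.
Position 20 falls in track B as its term 7, giving 155.
Position 21 → track C, term 7 = 27.
The 22nd slot belongs to track A; its 8th term is 1331.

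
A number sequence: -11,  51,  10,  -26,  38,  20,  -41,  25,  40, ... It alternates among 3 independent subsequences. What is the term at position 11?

12

Split by position mod 3 into 3 tracks.
Track A: -11, -26, -41 (linear: a_n = 4 − 15·n).
Track B: 51, 38, 25 (linear: a_n = 64 − 13·n).
Track C: 10, 20, 40 (geometric with ratio 2).
Position 11 → track B, term 4 = 12.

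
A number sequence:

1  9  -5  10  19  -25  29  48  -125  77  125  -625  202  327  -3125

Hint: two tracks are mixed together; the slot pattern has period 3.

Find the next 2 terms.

Positions follow the repeating pattern AAB; grouping by letter gives 2 tracks.
Subsequence A = 1, 9, 10, 19, 29, 48, 77, 125, 202, 327: each term equals the sum of the previous two.
Subsequence B = -5, -25, -125, -625, -3125: a geometric progression (common ratio 5).
Term 16 comes from subsequence A (its 11th entry): 529.
Position 17 falls in subsequence A as its term 12, giving 856.

529, 856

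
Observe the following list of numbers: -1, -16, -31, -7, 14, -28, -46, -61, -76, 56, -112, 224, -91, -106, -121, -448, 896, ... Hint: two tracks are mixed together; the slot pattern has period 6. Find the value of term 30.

-114688

Positions follow the repeating pattern AAABBB; grouping by letter gives 2 tracks.
Subsequence A is -1, -16, -31, -46, -61, -76, -91, -106, -121, which is linear: a_n = 14 − 15·n.
Subsequence B is -7, 14, -28, 56, -112, 224, -448, 896, which is geometric, ×-2 each step.
Term 30 comes from subsequence B (its 15th entry): -114688.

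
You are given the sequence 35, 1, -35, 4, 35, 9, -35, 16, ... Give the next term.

35

Positions 1, 3, 5, … form one subsequence and positions 2, 4, 6, … form another.
Track A: 35, -35, 35, -35 — the oscillation 35·(−1)^(n+1).
Track B: 1, 4, 9, 16 — the squares 1², 2², 3², ….
Position 9 falls in track A as its term 5, giving 35.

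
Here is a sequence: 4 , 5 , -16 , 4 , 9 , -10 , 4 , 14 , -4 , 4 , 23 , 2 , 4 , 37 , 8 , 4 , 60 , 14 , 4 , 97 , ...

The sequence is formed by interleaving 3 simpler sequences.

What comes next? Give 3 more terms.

20, 4, 157

Split by position mod 3: positions 1, 4, 7, … form one track, and each other residue class forms its own.
Subsequence A: 4, 4, 4, 4, 4, 4, 4 (the constant sequence 4).
Subsequence B: 5, 9, 14, 23, 37, 60, 97 (a Fibonacci-like recurrence a_n = a_{n-1} + a_{n-2}).
Subsequence C: -16, -10, -4, 2, 8, 14 (arithmetic with common difference +6).
Term 21 comes from subsequence C (its 7th entry): 20.
Term 22 comes from subsequence A (its 8th entry): 4.
Position 23 falls in subsequence B as its term 8, giving 157.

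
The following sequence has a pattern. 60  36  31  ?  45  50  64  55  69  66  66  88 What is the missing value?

62

The terms cycle through 3 interleaved subsequences.
Track A: 60, ?, 64, 66. Arithmetic, step +2.
Track B: 36, 45, 55, 66. Triangular numbers n(n+1)/2 for n = 8, 9, ….
Track C: 31, 50, 69, 88. Linear: a_n = 12 + 19·n.
The gap is track A's term 2; the rule gives 62.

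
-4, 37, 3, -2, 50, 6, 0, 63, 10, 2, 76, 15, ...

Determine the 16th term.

The terms cycle through 3 interleaved subsequences.
Track A = -4, -2, 0, 2: adding 2 each time.
Track B = 37, 50, 63, 76: arithmetic with common difference +13.
Track C = 3, 6, 10, 15: triangular numbers n(n+1)/2 for n = 2, 3, ….
The 16th slot belongs to track A; its 6th term is 6.

6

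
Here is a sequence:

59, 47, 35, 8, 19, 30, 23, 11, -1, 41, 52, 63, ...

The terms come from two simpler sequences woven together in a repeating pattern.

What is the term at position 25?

-85

Reading positions in blocks of 6 reveals the pattern AAABBB — 2 tracks woven together.
Stream A: 59, 47, 35, 23, 11, -1. Arithmetic, step −12.
Stream B: 8, 19, 30, 41, 52, 63. Adding 11 each time.
Term 25 comes from stream A (its 13th entry): -85.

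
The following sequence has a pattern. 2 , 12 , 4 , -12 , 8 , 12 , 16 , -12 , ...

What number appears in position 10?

12

Split by position mod 2 into 2 tracks.
Subsequence A is 2, 4, 8, 16, which is powers 2^1, 2^2, 2^3, ….
Subsequence B is 12, -12, 12, -12, which is oscillating between 12 and -12.
The 10th slot belongs to subsequence B; its 5th term is 12.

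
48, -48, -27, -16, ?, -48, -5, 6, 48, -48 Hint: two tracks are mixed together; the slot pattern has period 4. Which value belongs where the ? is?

Reading positions in blocks of 4 reveals the pattern AABB — 2 tracks woven together.
Track A: 48, -48, ?, -48, 48, -48 — alternating ±48.
Track B: -27, -16, -5, 6 — linear: a_n = -38 + 11·n.
So the missing entry in track A is 48.

48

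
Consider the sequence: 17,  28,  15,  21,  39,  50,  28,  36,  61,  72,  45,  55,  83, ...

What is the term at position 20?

105

Positions follow the repeating pattern AABB; grouping by letter gives 2 tracks.
Stream A: 17, 28, 39, 50, 61, 72, 83. Arithmetic, step +11.
Stream B: 15, 21, 28, 36, 45, 55. Triangular numbers starting at T_5.
Position 20 falls in stream B as its term 10, giving 105.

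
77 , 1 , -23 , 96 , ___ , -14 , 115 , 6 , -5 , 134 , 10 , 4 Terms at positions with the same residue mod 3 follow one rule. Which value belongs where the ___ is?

Read the sequence 3 terms at a time; column i is its own pattern.
Subsequence A: 77, 96, 115, 134 — linear: a_n = 58 + 19·n.
Subsequence B: 1, ?, 6, 10 — triangular numbers n(n+1)/2 for n = 1, 2, ….
Subsequence C: -23, -14, -5, 4 — arithmetic with common difference +9.
Subsequence B's pattern makes the blank 3.

3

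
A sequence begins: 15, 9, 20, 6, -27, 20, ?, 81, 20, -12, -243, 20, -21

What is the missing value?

-3

Taking every 3rd term gives 3 separate tracks.
Subsequence A is 15, 6, ?, -12, -21, which is arithmetic, step −9.
Subsequence B is 9, -27, 81, -243, which is geometric with ratio -3.
Subsequence C is 20, 20, 20, 20, which is constant 20.
Subsequence A's pattern makes the blank -3.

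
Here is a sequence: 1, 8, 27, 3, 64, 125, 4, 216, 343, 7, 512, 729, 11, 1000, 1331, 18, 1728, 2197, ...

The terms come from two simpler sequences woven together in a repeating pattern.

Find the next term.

Positions follow the repeating pattern ABB; grouping by letter gives 2 tracks.
Track A: 1, 3, 4, 7, 11, 18. Fibonacci-style (each term is the sum of the two before it).
Track B: 8, 27, 64, 125, 216, 343, 512, 729, 1000, 1331, 1728, 2197. Perfect cubes starting at 2³.
Position 19 → track A, term 7 = 29.

29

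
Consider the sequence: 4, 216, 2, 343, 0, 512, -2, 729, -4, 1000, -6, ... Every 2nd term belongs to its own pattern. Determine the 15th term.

-10

The terms cycle through 2 interleaved subsequences.
Track A is 4, 2, 0, -2, -4, -6, which is arithmetic with common difference −2.
Track B is 216, 343, 512, 729, 1000, which is consecutive cubes n³ from n = 6.
The 15th slot belongs to track A; its 8th term is -10.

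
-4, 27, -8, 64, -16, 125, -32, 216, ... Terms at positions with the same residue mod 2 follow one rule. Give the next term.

-64

Taking every 2nd term gives 2 separate tracks.
Subsequence A: -4, -8, -16, -32 — multiplying by 2 each time.
Subsequence B: 27, 64, 125, 216 — perfect cubes starting at 3³.
Position 9 → subsequence A, term 5 = -64.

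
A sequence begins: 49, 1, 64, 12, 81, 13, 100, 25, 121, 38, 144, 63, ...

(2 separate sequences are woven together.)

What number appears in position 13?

Odd-indexed and even-indexed terms follow separate rules.
Stream A is 49, 64, 81, 100, 121, 144, which is perfect squares starting at 7².
Stream B is 1, 12, 13, 25, 38, 63, which is each term equals the sum of the previous two.
The 13th slot belongs to stream A; its 7th term is 169.

169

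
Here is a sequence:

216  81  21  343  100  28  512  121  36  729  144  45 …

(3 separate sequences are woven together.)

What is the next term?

Split by position mod 3: positions 1, 4, 7, … form one track, and each other residue class forms its own.
Subsequence A: 216, 343, 512, 729. The cubes 6³, 7³, 8³, ….
Subsequence B: 81, 100, 121, 144. Consecutive squares n² from n = 9.
Subsequence C: 21, 28, 36, 45. Triangular numbers n(n+1)/2 for n = 6, 7, ….
The 13th slot belongs to subsequence A; its 5th term is 1000.

1000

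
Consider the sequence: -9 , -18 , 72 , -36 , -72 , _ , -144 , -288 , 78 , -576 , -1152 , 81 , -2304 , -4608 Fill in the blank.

75

Reading positions in blocks of 3 reveals the pattern AAB — 2 tracks woven together.
Stream A: -9, -18, -36, -72, -144, -288, -576, -1152, -2304, -4608 — geometric with ratio 2.
Stream B: 72, ?, 78, 81 — arithmetic with common difference +3.
So the missing entry in stream B is 75.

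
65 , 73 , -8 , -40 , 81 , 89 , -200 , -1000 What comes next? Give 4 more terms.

97, 105, -5000, -25000

Reading positions in blocks of 4 reveals the pattern AABB — 2 tracks woven together.
Stream A: 65, 73, 81, 89 (adding 8 each time).
Stream B: -8, -40, -200, -1000 (multiplying by 5 each time).
Term 9 comes from stream A (its 5th entry): 97.
The 10th slot belongs to stream A; its 6th term is 105.
Position 11 → stream B, term 5 = -5000.
Position 12 → stream B, term 6 = -25000.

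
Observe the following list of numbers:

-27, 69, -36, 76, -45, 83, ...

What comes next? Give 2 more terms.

The terms cycle through 2 interleaved subsequences.
Subsequence A = -27, -36, -45: arithmetic with common difference −9.
Subsequence B = 69, 76, 83: adding 7 each time.
Position 7 → subsequence A, term 4 = -54.
Position 8 falls in subsequence B as its term 4, giving 90.

-54, 90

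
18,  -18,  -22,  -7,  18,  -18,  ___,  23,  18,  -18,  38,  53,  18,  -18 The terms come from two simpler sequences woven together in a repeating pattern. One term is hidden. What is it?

The slot pattern repeats as AABB (period 4), so there are 2 interleaved tracks.
Track A is 18, -18, 18, -18, 18, -18, 18, -18, which is alternating ±18.
Track B is -22, -7, ?, 23, 38, 53, which is linear: a_n = -37 + 15·n.
The gap is track B's term 3; the rule gives 8.

8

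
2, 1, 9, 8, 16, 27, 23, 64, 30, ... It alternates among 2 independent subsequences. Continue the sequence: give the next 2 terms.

Odd-indexed and even-indexed terms follow separate rules.
Stream A is 2, 9, 16, 23, 30, which is arithmetic with common difference +7.
Stream B is 1, 8, 27, 64, which is consecutive cubes n³ from n = 1.
Position 10 falls in stream B as its term 5, giving 125.
Position 11 → stream A, term 6 = 37.

125, 37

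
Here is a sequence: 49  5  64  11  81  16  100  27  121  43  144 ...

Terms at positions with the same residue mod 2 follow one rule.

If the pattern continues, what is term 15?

The terms cycle through 2 interleaved subsequences.
Track A: 49, 64, 81, 100, 121, 144 — consecutive squares n² from n = 7.
Track B: 5, 11, 16, 27, 43 — each term equals the sum of the previous two.
Position 15 → track A, term 8 = 196.

196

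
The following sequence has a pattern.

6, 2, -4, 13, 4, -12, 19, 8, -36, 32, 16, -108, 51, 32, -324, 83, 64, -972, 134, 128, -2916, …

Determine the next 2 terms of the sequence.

Taking every 3rd term gives 3 separate tracks.
Stream A: 6, 13, 19, 32, 51, 83, 134 — Fibonacci-style (each term is the sum of the two before it).
Stream B: 2, 4, 8, 16, 32, 64, 128 — successive powers of 2.
Stream C: -4, -12, -36, -108, -324, -972, -2916 — multiplying by 3 each time.
Position 22 → stream A, term 8 = 217.
Term 23 comes from stream B (its 8th entry): 256.

217, 256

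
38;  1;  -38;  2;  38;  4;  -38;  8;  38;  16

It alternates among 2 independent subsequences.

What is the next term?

-38

Split by position mod 2 into 2 tracks.
Subsequence A: 38, -38, 38, -38, 38 — the oscillation 38·(−1)^(n+1).
Subsequence B: 1, 2, 4, 8, 16 — successive powers of 2.
Term 11 comes from subsequence A (its 6th entry): -38.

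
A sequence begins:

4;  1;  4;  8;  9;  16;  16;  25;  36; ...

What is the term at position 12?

The slot pattern repeats as ABB (period 3), so there are 2 interleaved tracks.
Track A: 4, 8, 16. A geometric progression (common ratio 2).
Track B: 1, 4, 9, 16, 25, 36. Consecutive squares n² from n = 1.
Position 12 → track B, term 8 = 64.

64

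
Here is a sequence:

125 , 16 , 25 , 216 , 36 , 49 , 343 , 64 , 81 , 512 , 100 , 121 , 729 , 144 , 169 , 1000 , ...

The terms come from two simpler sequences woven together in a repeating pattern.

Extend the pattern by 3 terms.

196, 225, 1331

Reading positions in blocks of 3 reveals the pattern ABB — 2 tracks woven together.
Track A is 125, 216, 343, 512, 729, 1000, which is consecutive cubes n³ from n = 5.
Track B is 16, 25, 36, 49, 64, 81, 100, 121, 144, 169, which is consecutive squares n² from n = 4.
Term 17 comes from track B (its 11th entry): 196.
The 18th slot belongs to track B; its 12th term is 225.
Position 19 falls in track A as its term 7, giving 1331.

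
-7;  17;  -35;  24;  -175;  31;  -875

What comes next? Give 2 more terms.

38, -4375

Odd-indexed and even-indexed terms follow separate rules.
Stream A: -7, -35, -175, -875. Geometric with ratio 5.
Stream B: 17, 24, 31. Linear: a_n = 10 + 7·n.
Term 8 comes from stream B (its 4th entry): 38.
Term 9 comes from stream A (its 5th entry): -4375.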